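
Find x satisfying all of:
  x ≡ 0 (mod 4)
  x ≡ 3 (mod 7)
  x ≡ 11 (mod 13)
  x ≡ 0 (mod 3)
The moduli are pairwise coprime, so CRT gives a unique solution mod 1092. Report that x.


Product of moduli M = 4 · 7 · 13 · 3 = 1092.
Merge one congruence at a time:
  Start: x ≡ 0 (mod 4).
  Combine with x ≡ 3 (mod 7); new modulus lcm = 28.
    Write x = 0 + 4·t and substitute into x ≡ 3 (mod 7): 4·t ≡ 3 − 0 = 3 (mod 7).
    The inverse of 4 mod 7 is 2 (since 4·2 = 8 = 1·7 + 1), so t ≡ 2·3 = 6 ≡ 6 (mod 7).
    Then x = 0 + 4·6 = 24, valid modulo lcm(4, 7) = 28: x ≡ 24 (mod 28).
  Combine with x ≡ 11 (mod 13); new modulus lcm = 364.
    Write x = 24 + 28·t and substitute into x ≡ 11 (mod 13): 28·t ≡ 11 − 24 = -13 (mod 13).
    Reduce coefficients mod 13: 2·t ≡ 0 (mod 13).
    The inverse of 2 mod 13 is 7 (since 2·7 = 14 = 1·13 + 1), so t ≡ 7·0 = 0 ≡ 0 (mod 13).
    Then x = 24 + 28·0 = 24, valid modulo lcm(28, 13) = 364: x ≡ 24 (mod 364).
  Combine with x ≡ 0 (mod 3); new modulus lcm = 1092.
    Write x = 24 + 364·t and substitute into x ≡ 0 (mod 3): 364·t ≡ 0 − 24 = -24 (mod 3).
    Reduce coefficients mod 3: 1·t ≡ 0 (mod 3).
    So t ≡ 0 (mod 3).
    Then x = 24 + 364·0 = 24, valid modulo lcm(364, 3) = 1092: x ≡ 24 (mod 1092).
Verify against each original: 24 mod 4 = 0, 24 mod 7 = 3, 24 mod 13 = 11, 24 mod 3 = 0.

x ≡ 24 (mod 1092).


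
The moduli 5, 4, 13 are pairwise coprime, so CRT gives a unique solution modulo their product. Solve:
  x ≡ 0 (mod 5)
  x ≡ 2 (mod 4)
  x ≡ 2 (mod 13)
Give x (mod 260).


Moduli 5, 4, 13 are pairwise coprime; by CRT there is a unique solution modulo M = 5 · 4 · 13 = 260.
Solve pairwise, accumulating the modulus:
  Start with x ≡ 0 (mod 5).
  Combine with x ≡ 2 (mod 4): since gcd(5, 4) = 1, we get a unique residue mod 20.
    Write x = 0 + 5·t and substitute into x ≡ 2 (mod 4): 5·t ≡ 2 − 0 = 2 (mod 4).
    Reduce coefficients mod 4: 1·t ≡ 2 (mod 4).
    So t ≡ 2 (mod 4).
    Then x = 0 + 5·2 = 10, valid modulo lcm(5, 4) = 20: x ≡ 10 (mod 20).
  Combine with x ≡ 2 (mod 13): since gcd(20, 13) = 1, we get a unique residue mod 260.
    Write x = 10 + 20·t and substitute into x ≡ 2 (mod 13): 20·t ≡ 2 − 10 = -8 (mod 13).
    Reduce coefficients mod 13: 7·t ≡ 5 (mod 13).
    The inverse of 7 mod 13 is 2 (since 7·2 = 14 = 1·13 + 1), so t ≡ 2·5 = 10 ≡ 10 (mod 13).
    Then x = 10 + 20·10 = 210, valid modulo lcm(20, 13) = 260: x ≡ 210 (mod 260).
Verify: 210 mod 5 = 0 ✓, 210 mod 4 = 2 ✓, 210 mod 13 = 2 ✓.

x ≡ 210 (mod 260).


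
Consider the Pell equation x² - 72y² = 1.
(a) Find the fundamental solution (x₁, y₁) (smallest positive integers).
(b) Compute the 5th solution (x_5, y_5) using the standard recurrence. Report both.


Step 1: Find the fundamental solution (x₁, y₁) of x² - 72y² = 1.
  Expand √72 as a continued fraction. a₀ = ⌊√72⌋ = 8; iterate m_{k+1} = d_k·a_k − m_k, d_{k+1} = (72 − m_{k+1}²)/d_k, a_{k+1} = ⌊(a₀ + m_{k+1})/d_{k+1}⌋ (starting m₀ = 0, d₀ = 1), with convergents p_k = a_k·p_{k-1} + p_{k-2}, q_k = a_k·q_{k-1} + q_{k-2} (p₋₁ = 1, q₋₁ = 0):
  k = 0: a₀ = 8; p₀/q₀ = 8/1; p₀² − 72·q₀² = 64 − 72 = -8.
  k = 1: m = 8, d = 8, a = ⌊(8 + 8)/8⌋ = 2; p/q = (2·8 + 1)/(2·1 + 0) = 17/2; p² − 72·q² = 289 − 288 = 1.
  The first convergent with p² − 72·q² = 1 gives the fundamental solution (x₁, y₁) = (17, 2).
Step 2: Apply the recurrence (x_{n+1}, y_{n+1}) = (x₁x_n + 72y₁y_n, x₁y_n + y₁x_n) repeatedly.
  From (x_1, y_1) = (17, 2): x_2 = 17·17 + 72·2·2 = 577; y_2 = 17·2 + 2·17 = 68.
  From (x_2, y_2) = (577, 68): x_3 = 17·577 + 72·2·68 = 19601; y_3 = 17·68 + 2·577 = 2310.
  From (x_3, y_3) = (19601, 2310): x_4 = 17·19601 + 72·2·2310 = 665857; y_4 = 17·2310 + 2·19601 = 78472.
  From (x_4, y_4) = (665857, 78472): x_5 = 17·665857 + 72·2·78472 = 22619537; y_5 = 17·78472 + 2·665857 = 2665738.
Step 3: Verify x_5² - 72·y_5² = 511643454094369 - 511643454094368 = 1 (should be 1). ✓

(x_1, y_1) = (17, 2); (x_5, y_5) = (22619537, 2665738).


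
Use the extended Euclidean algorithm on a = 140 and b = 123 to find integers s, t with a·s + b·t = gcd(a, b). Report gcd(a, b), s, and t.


Euclidean algorithm on (140, 123) — divide until remainder is 0:
  140 = 1 · 123 + 17
  123 = 7 · 17 + 4
  17 = 4 · 4 + 1
  4 = 4 · 1 + 0
gcd(140, 123) = 1.
Track Bezout coefficients alongside the remainders: start with r₀ = 140 = a·1 + b·0 (s = 1, t = 0) and r₁ = 123 = a·0 + b·1 (s = 0, t = 1); each new remainder r_{k+1} = r_{k-1} − q_k·r_k inherits s_{k+1} = s_{k-1} − q_k·s_k, t_{k+1} = t_{k-1} − q_k·t_k, so r_k = a·s_k + b·t_k at every step:
  q = 1: r = 17, s = 1 − 1·0 = 1, t = 0 − 1·1 = -1  (check: 140·1 + 123·(-1) = 17)
  q = 7: r = 4, s = 0 − 7·1 = -7, t = 1 − 7·(-1) = 8  (check: 140·(-7) + 123·8 = 4)
  q = 4: r = 1, s = 1 − 4·(-7) = 29, t = -1 − 4·8 = -33  (check: 140·29 + 123·(-33) = 1)
The row with r = 1 (the gcd) gives the Bezout coefficients s = 29, t = -33.
Result: 140 · (29) + 123 · (-33) = 1.

gcd(140, 123) = 1; s = 29, t = -33 (check: 140·29 + 123·(-33) = 1).


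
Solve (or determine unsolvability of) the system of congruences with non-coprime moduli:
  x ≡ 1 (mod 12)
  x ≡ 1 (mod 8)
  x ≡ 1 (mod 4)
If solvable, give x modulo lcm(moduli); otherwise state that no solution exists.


Moduli 12, 8, 4 are not pairwise coprime, so CRT works modulo lcm(m_i) when all pairwise compatibility conditions hold.
Pairwise compatibility: gcd(m_i, m_j) must divide a_i - a_j for every pair.
Merge one congruence at a time:
  Start: x ≡ 1 (mod 12).
  Combine with x ≡ 1 (mod 8): gcd(12, 8) = 4; 1 - 1 = 0, which IS divisible by 4, so compatible.
    Write x = 1 + 12·t and substitute into x ≡ 1 (mod 8): 12·t ≡ 1 − 1 = 0 (mod 8).
    Divide the congruence (and modulus) by g = 4: 3·t ≡ 0 (mod 2).
    Reduce coefficients mod 2: 1·t ≡ 0 (mod 2).
    So t ≡ 0 (mod 2).
    Then x = 1 + 12·0 = 1, valid modulo lcm(12, 8) = 24: x ≡ 1 (mod 24).
  Combine with x ≡ 1 (mod 4): gcd(24, 4) = 4; 1 - 1 = 0, which IS divisible by 4, so compatible.
    Write x = 1 + 24·t and substitute into x ≡ 1 (mod 4): 24·t ≡ 1 − 1 = 0 (mod 4).
    Divide the congruence (and modulus) by g = 4: 6·t ≡ 0 (mod 1).
    Modulo 1 every t works; take t = 0.
    Then x = 1 + 24·0 = 1, valid modulo lcm(24, 4) = 24: x ≡ 1 (mod 24).
Verify: 1 mod 12 = 1, 1 mod 8 = 1, 1 mod 4 = 1.

x ≡ 1 (mod 24).


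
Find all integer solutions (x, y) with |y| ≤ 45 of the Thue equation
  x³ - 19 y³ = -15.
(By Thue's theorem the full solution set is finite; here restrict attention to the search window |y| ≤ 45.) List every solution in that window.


The equation is x³ - 19y³ = -15. For fixed y, x³ = 19·y³ − 15, so a solution requires the RHS to be a perfect cube.
Strategy: iterate y from -45 to 45, compute RHS = 19·y³ − 15, and check whether it is a (positive or negative) perfect cube.
Check small values of y:
  y = 0: RHS = -15 is not a perfect cube.
  y = 1: RHS = 4 is not a perfect cube.
  y = -1: RHS = -34 is not a perfect cube.
  y = 2: RHS = 137 is not a perfect cube.
  y = -2: RHS = -167 is not a perfect cube.
  y = 3: RHS = 498 is not a perfect cube.
  y = -3: RHS = -528 is not a perfect cube.
Continuing the search up to |y| = 45 finds no solutions either.
No (x, y) in the scanned range satisfies the equation.

No integer solutions with |y| ≤ 45.


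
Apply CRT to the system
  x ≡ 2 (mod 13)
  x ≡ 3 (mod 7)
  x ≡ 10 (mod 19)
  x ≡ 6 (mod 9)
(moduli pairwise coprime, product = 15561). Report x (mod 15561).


Product of moduli M = 13 · 7 · 19 · 9 = 15561.
Merge one congruence at a time:
  Start: x ≡ 2 (mod 13).
  Combine with x ≡ 3 (mod 7); new modulus lcm = 91.
    Write x = 2 + 13·t and substitute into x ≡ 3 (mod 7): 13·t ≡ 3 − 2 = 1 (mod 7).
    Reduce coefficients mod 7: 6·t ≡ 1 (mod 7).
    The inverse of 6 mod 7 is 6 (since 6·6 = 36 = 5·7 + 1), so t ≡ 6·1 = 6 ≡ 6 (mod 7).
    Then x = 2 + 13·6 = 80, valid modulo lcm(13, 7) = 91: x ≡ 80 (mod 91).
  Combine with x ≡ 10 (mod 19); new modulus lcm = 1729.
    Write x = 80 + 91·t and substitute into x ≡ 10 (mod 19): 91·t ≡ 10 − 80 = -70 (mod 19).
    Reduce coefficients mod 19: 15·t ≡ 6 (mod 19).
    The inverse of 15 mod 19 is 14 (since 15·14 = 210 = 11·19 + 1), so t ≡ 14·6 = 84 ≡ 8 (mod 19).
    Then x = 80 + 91·8 = 808, valid modulo lcm(91, 19) = 1729: x ≡ 808 (mod 1729).
  Combine with x ≡ 6 (mod 9); new modulus lcm = 15561.
    Write x = 808 + 1729·t and substitute into x ≡ 6 (mod 9): 1729·t ≡ 6 − 808 = -802 (mod 9).
    Reduce coefficients mod 9: 1·t ≡ 8 (mod 9).
    So t ≡ 8 (mod 9).
    Then x = 808 + 1729·8 = 14640, valid modulo lcm(1729, 9) = 15561: x ≡ 14640 (mod 15561).
Verify against each original: 14640 mod 13 = 2, 14640 mod 7 = 3, 14640 mod 19 = 10, 14640 mod 9 = 6.

x ≡ 14640 (mod 15561).


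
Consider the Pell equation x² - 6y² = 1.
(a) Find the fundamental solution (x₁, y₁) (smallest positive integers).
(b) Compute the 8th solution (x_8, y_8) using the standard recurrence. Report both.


Step 1: Find the fundamental solution (x₁, y₁) of x² - 6y² = 1.
  Expand √6 as a continued fraction. a₀ = ⌊√6⌋ = 2; iterate m_{k+1} = d_k·a_k − m_k, d_{k+1} = (6 − m_{k+1}²)/d_k, a_{k+1} = ⌊(a₀ + m_{k+1})/d_{k+1}⌋ (starting m₀ = 0, d₀ = 1), with convergents p_k = a_k·p_{k-1} + p_{k-2}, q_k = a_k·q_{k-1} + q_{k-2} (p₋₁ = 1, q₋₁ = 0):
  k = 0: a₀ = 2; p₀/q₀ = 2/1; p₀² − 6·q₀² = 4 − 6 = -2.
  k = 1: m = 2, d = 2, a = ⌊(2 + 2)/2⌋ = 2; p/q = (2·2 + 1)/(2·1 + 0) = 5/2; p² − 6·q² = 25 − 24 = 1.
  The first convergent with p² − 6·q² = 1 gives the fundamental solution (x₁, y₁) = (5, 2).
Step 2: Apply the recurrence (x_{n+1}, y_{n+1}) = (x₁x_n + 6y₁y_n, x₁y_n + y₁x_n) repeatedly.
  From (x_1, y_1) = (5, 2): x_2 = 5·5 + 6·2·2 = 49; y_2 = 5·2 + 2·5 = 20.
  From (x_2, y_2) = (49, 20): x_3 = 5·49 + 6·2·20 = 485; y_3 = 5·20 + 2·49 = 198.
  From (x_3, y_3) = (485, 198): x_4 = 5·485 + 6·2·198 = 4801; y_4 = 5·198 + 2·485 = 1960.
  From (x_4, y_4) = (4801, 1960): x_5 = 5·4801 + 6·2·1960 = 47525; y_5 = 5·1960 + 2·4801 = 19402.
  From (x_5, y_5) = (47525, 19402): x_6 = 5·47525 + 6·2·19402 = 470449; y_6 = 5·19402 + 2·47525 = 192060.
  From (x_6, y_6) = (470449, 192060): x_7 = 5·470449 + 6·2·192060 = 4656965; y_7 = 5·192060 + 2·470449 = 1901198.
  From (x_7, y_7) = (4656965, 1901198): x_8 = 5·4656965 + 6·2·1901198 = 46099201; y_8 = 5·1901198 + 2·4656965 = 18819920.
Step 3: Verify x_8² - 6·y_8² = 2125136332838401 - 2125136332838400 = 1 (should be 1). ✓

(x_1, y_1) = (5, 2); (x_8, y_8) = (46099201, 18819920).


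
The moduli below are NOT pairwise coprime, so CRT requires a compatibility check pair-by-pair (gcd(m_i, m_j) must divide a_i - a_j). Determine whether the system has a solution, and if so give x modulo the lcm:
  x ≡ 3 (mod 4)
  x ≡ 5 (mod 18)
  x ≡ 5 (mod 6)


Moduli 4, 18, 6 are not pairwise coprime, so CRT works modulo lcm(m_i) when all pairwise compatibility conditions hold.
Pairwise compatibility: gcd(m_i, m_j) must divide a_i - a_j for every pair.
Merge one congruence at a time:
  Start: x ≡ 3 (mod 4).
  Combine with x ≡ 5 (mod 18): gcd(4, 18) = 2; 5 - 3 = 2, which IS divisible by 2, so compatible.
    Write x = 3 + 4·t and substitute into x ≡ 5 (mod 18): 4·t ≡ 5 − 3 = 2 (mod 18).
    Divide the congruence (and modulus) by g = 2: 2·t ≡ 1 (mod 9).
    The inverse of 2 mod 9 is 5 (since 2·5 = 10 = 1·9 + 1), so t ≡ 5·1 = 5 ≡ 5 (mod 9).
    Then x = 3 + 4·5 = 23, valid modulo lcm(4, 18) = 36: x ≡ 23 (mod 36).
  Combine with x ≡ 5 (mod 6): gcd(36, 6) = 6; 5 - 23 = -18, which IS divisible by 6, so compatible.
    Write x = 23 + 36·t and substitute into x ≡ 5 (mod 6): 36·t ≡ 5 − 23 = -18 (mod 6).
    Divide the congruence (and modulus) by g = 6: 6·t ≡ -3 (mod 1).
    Modulo 1 every t works; take t = 0.
    Then x = 23 + 36·0 = 23, valid modulo lcm(36, 6) = 36: x ≡ 23 (mod 36).
Verify: 23 mod 4 = 3, 23 mod 18 = 5, 23 mod 6 = 5.

x ≡ 23 (mod 36).


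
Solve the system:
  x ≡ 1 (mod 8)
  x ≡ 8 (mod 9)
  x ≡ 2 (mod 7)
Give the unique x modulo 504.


Moduli 8, 9, 7 are pairwise coprime; by CRT there is a unique solution modulo M = 8 · 9 · 7 = 504.
Solve pairwise, accumulating the modulus:
  Start with x ≡ 1 (mod 8).
  Combine with x ≡ 8 (mod 9): since gcd(8, 9) = 1, we get a unique residue mod 72.
    Write x = 1 + 8·t and substitute into x ≡ 8 (mod 9): 8·t ≡ 8 − 1 = 7 (mod 9).
    The inverse of 8 mod 9 is 8 (since 8·8 = 64 = 7·9 + 1), so t ≡ 8·7 = 56 ≡ 2 (mod 9).
    Then x = 1 + 8·2 = 17, valid modulo lcm(8, 9) = 72: x ≡ 17 (mod 72).
  Combine with x ≡ 2 (mod 7): since gcd(72, 7) = 1, we get a unique residue mod 504.
    Write x = 17 + 72·t and substitute into x ≡ 2 (mod 7): 72·t ≡ 2 − 17 = -15 (mod 7).
    Reduce coefficients mod 7: 2·t ≡ 6 (mod 7).
    The inverse of 2 mod 7 is 4 (since 2·4 = 8 = 1·7 + 1), so t ≡ 4·6 = 24 ≡ 3 (mod 7).
    Then x = 17 + 72·3 = 233, valid modulo lcm(72, 7) = 504: x ≡ 233 (mod 504).
Verify: 233 mod 8 = 1 ✓, 233 mod 9 = 8 ✓, 233 mod 7 = 2 ✓.

x ≡ 233 (mod 504).


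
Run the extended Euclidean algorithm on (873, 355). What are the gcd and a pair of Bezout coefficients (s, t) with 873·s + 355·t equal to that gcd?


Euclidean algorithm on (873, 355) — divide until remainder is 0:
  873 = 2 · 355 + 163
  355 = 2 · 163 + 29
  163 = 5 · 29 + 18
  29 = 1 · 18 + 11
  18 = 1 · 11 + 7
  11 = 1 · 7 + 4
  7 = 1 · 4 + 3
  4 = 1 · 3 + 1
  3 = 3 · 1 + 0
gcd(873, 355) = 1.
Track Bezout coefficients alongside the remainders: start with r₀ = 873 = a·1 + b·0 (s = 1, t = 0) and r₁ = 355 = a·0 + b·1 (s = 0, t = 1); each new remainder r_{k+1} = r_{k-1} − q_k·r_k inherits s_{k+1} = s_{k-1} − q_k·s_k, t_{k+1} = t_{k-1} − q_k·t_k, so r_k = a·s_k + b·t_k at every step:
  q = 2: r = 163, s = 1 − 2·0 = 1, t = 0 − 2·1 = -2  (check: 873·1 + 355·(-2) = 163)
  q = 2: r = 29, s = 0 − 2·1 = -2, t = 1 − 2·(-2) = 5  (check: 873·(-2) + 355·5 = 29)
  q = 5: r = 18, s = 1 − 5·(-2) = 11, t = -2 − 5·5 = -27  (check: 873·11 + 355·(-27) = 18)
  q = 1: r = 11, s = -2 − 1·11 = -13, t = 5 − 1·(-27) = 32  (check: 873·(-13) + 355·32 = 11)
  q = 1: r = 7, s = 11 − 1·(-13) = 24, t = -27 − 1·32 = -59  (check: 873·24 + 355·(-59) = 7)
  q = 1: r = 4, s = -13 − 1·24 = -37, t = 32 − 1·(-59) = 91  (check: 873·(-37) + 355·91 = 4)
  q = 1: r = 3, s = 24 − 1·(-37) = 61, t = -59 − 1·91 = -150  (check: 873·61 + 355·(-150) = 3)
  q = 1: r = 1, s = -37 − 1·61 = -98, t = 91 − 1·(-150) = 241  (check: 873·(-98) + 355·241 = 1)
The row with r = 1 (the gcd) gives the Bezout coefficients s = -98, t = 241.
Result: 873 · (-98) + 355 · (241) = 1.

gcd(873, 355) = 1; s = -98, t = 241 (check: 873·(-98) + 355·241 = 1).


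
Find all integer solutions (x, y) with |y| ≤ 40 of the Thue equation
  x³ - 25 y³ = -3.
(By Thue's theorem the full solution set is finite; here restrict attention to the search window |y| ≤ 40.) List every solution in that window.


The equation is x³ - 25y³ = -3. For fixed y, x³ = 25·y³ − 3, so a solution requires the RHS to be a perfect cube.
Strategy: iterate y from -40 to 40, compute RHS = 25·y³ − 3, and check whether it is a (positive or negative) perfect cube.
Check small values of y:
  y = 0: RHS = -3 is not a perfect cube.
  y = 1: RHS = 22 is not a perfect cube.
  y = -1: RHS = -28 is not a perfect cube.
  y = 2: RHS = 197 is not a perfect cube.
  y = -2: RHS = -203 is not a perfect cube.
  y = 3: RHS = 672 is not a perfect cube.
  y = -3: RHS = -678 is not a perfect cube.
Continuing the search up to |y| = 40 finds no solutions either.
No (x, y) in the scanned range satisfies the equation.

No integer solutions with |y| ≤ 40.


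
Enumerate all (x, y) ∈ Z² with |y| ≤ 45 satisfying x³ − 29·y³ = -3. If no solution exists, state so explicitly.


The equation is x³ - 29y³ = -3. For fixed y, x³ = 29·y³ − 3, so a solution requires the RHS to be a perfect cube.
Strategy: iterate y from -45 to 45, compute RHS = 29·y³ − 3, and check whether it is a (positive or negative) perfect cube.
Check small values of y:
  y = 0: RHS = -3 is not a perfect cube.
  y = 1: RHS = 26 is not a perfect cube.
  y = -1: RHS = -32 is not a perfect cube.
  y = 2: RHS = 229 is not a perfect cube.
  y = -2: RHS = -235 is not a perfect cube.
  y = 3: RHS = 780 is not a perfect cube.
  y = -3: RHS = -786 is not a perfect cube.
Continuing the search up to |y| = 45 finds no solutions either.
No (x, y) in the scanned range satisfies the equation.

No integer solutions with |y| ≤ 45.


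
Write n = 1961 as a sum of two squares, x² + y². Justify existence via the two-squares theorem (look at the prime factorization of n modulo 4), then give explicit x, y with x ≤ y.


Step 1: Factor n = 1961 = 37 · 53.
Step 2: Check the mod-4 condition on each prime factor: 37 ≡ 1 (mod 4), exponent 1; 53 ≡ 1 (mod 4), exponent 1.
All primes ≡ 3 (mod 4) appear to even exponent (or don't appear), so by the two-squares theorem n IS expressible as a sum of two squares.
Step 3: Build a representation. Here n = 37 · 53 is a product of primes ≡ 1 (mod 4). Each prime p ≡ 1 (mod 4) is itself a sum of two squares; find a² by testing p − a² for a perfect square:
  37: 37 − 1² = 36 = 6² ⇒ 37 = 1² + 6².
  53: 53 − 1² = 52, 53 − 2² = 49 = 7² ⇒ 53 = 2² + 7².
  Combine using the Brahmagupta–Fibonacci identity (a² + b²)(c² + d²) = (ac − bd)² + (ad + bc)² = (ac + bd)² + (ad − bc)²:
  37 · 53 = 1961: from (1² + 6²)(2² + 7²), take (1·2 − 6·7, 1·7 + 6·2) = (2 − 42, 7 + 12) = (-40, 19); dropping signs (only squares matter) gives (40, 19); check 40² + 19² = 1600 + 361 = 1961 ✓.
Step 4: Order so x ≤ y and verify: 19² + 40² = 361 + 1600 = 1961 = n. ✓

n = 1961 = 19² + 40² (one valid representation with x ≤ y).


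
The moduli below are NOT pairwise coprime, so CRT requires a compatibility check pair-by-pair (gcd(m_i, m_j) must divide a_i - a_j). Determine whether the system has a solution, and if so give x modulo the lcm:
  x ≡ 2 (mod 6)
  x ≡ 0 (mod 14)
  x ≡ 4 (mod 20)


Moduli 6, 14, 20 are not pairwise coprime, so CRT works modulo lcm(m_i) when all pairwise compatibility conditions hold.
Pairwise compatibility: gcd(m_i, m_j) must divide a_i - a_j for every pair.
Merge one congruence at a time:
  Start: x ≡ 2 (mod 6).
  Combine with x ≡ 0 (mod 14): gcd(6, 14) = 2; 0 - 2 = -2, which IS divisible by 2, so compatible.
    Write x = 2 + 6·t and substitute into x ≡ 0 (mod 14): 6·t ≡ 0 − 2 = -2 (mod 14).
    Divide the congruence (and modulus) by g = 2: 3·t ≡ -1 (mod 7).
    Reduce coefficients mod 7: 3·t ≡ 6 (mod 7).
    The inverse of 3 mod 7 is 5 (since 3·5 = 15 = 2·7 + 1), so t ≡ 5·6 = 30 ≡ 2 (mod 7).
    Then x = 2 + 6·2 = 14, valid modulo lcm(6, 14) = 42: x ≡ 14 (mod 42).
  Combine with x ≡ 4 (mod 20): gcd(42, 20) = 2; 4 - 14 = -10, which IS divisible by 2, so compatible.
    Write x = 14 + 42·t and substitute into x ≡ 4 (mod 20): 42·t ≡ 4 − 14 = -10 (mod 20).
    Divide the congruence (and modulus) by g = 2: 21·t ≡ -5 (mod 10).
    Reduce coefficients mod 10: 1·t ≡ 5 (mod 10).
    So t ≡ 5 (mod 10).
    Then x = 14 + 42·5 = 224, valid modulo lcm(42, 20) = 420: x ≡ 224 (mod 420).
Verify: 224 mod 6 = 2, 224 mod 14 = 0, 224 mod 20 = 4.

x ≡ 224 (mod 420).


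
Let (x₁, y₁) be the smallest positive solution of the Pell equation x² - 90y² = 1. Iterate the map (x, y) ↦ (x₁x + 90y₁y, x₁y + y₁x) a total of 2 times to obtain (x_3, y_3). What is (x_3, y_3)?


Step 1: Find the fundamental solution (x₁, y₁) of x² - 90y² = 1.
  Expand √90 as a continued fraction. a₀ = ⌊√90⌋ = 9; iterate m_{k+1} = d_k·a_k − m_k, d_{k+1} = (90 − m_{k+1}²)/d_k, a_{k+1} = ⌊(a₀ + m_{k+1})/d_{k+1}⌋ (starting m₀ = 0, d₀ = 1), with convergents p_k = a_k·p_{k-1} + p_{k-2}, q_k = a_k·q_{k-1} + q_{k-2} (p₋₁ = 1, q₋₁ = 0):
  k = 0: a₀ = 9; p₀/q₀ = 9/1; p₀² − 90·q₀² = 81 − 90 = -9.
  k = 1: m = 9, d = 9, a = ⌊(9 + 9)/9⌋ = 2; p/q = (2·9 + 1)/(2·1 + 0) = 19/2; p² − 90·q² = 361 − 360 = 1.
  The first convergent with p² − 90·q² = 1 gives the fundamental solution (x₁, y₁) = (19, 2).
Step 2: Apply the recurrence (x_{n+1}, y_{n+1}) = (x₁x_n + 90y₁y_n, x₁y_n + y₁x_n) repeatedly.
  From (x_1, y_1) = (19, 2): x_2 = 19·19 + 90·2·2 = 721; y_2 = 19·2 + 2·19 = 76.
  From (x_2, y_2) = (721, 76): x_3 = 19·721 + 90·2·76 = 27379; y_3 = 19·76 + 2·721 = 2886.
Step 3: Verify x_3² - 90·y_3² = 749609641 - 749609640 = 1 (should be 1). ✓

(x_1, y_1) = (19, 2); (x_3, y_3) = (27379, 2886).


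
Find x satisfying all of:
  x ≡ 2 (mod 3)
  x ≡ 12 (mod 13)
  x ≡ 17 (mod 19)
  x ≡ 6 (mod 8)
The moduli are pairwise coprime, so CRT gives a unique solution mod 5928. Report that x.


Product of moduli M = 3 · 13 · 19 · 8 = 5928.
Merge one congruence at a time:
  Start: x ≡ 2 (mod 3).
  Combine with x ≡ 12 (mod 13); new modulus lcm = 39.
    Write x = 2 + 3·t and substitute into x ≡ 12 (mod 13): 3·t ≡ 12 − 2 = 10 (mod 13).
    The inverse of 3 mod 13 is 9 (since 3·9 = 27 = 2·13 + 1), so t ≡ 9·10 = 90 ≡ 12 (mod 13).
    Then x = 2 + 3·12 = 38, valid modulo lcm(3, 13) = 39: x ≡ 38 (mod 39).
  Combine with x ≡ 17 (mod 19); new modulus lcm = 741.
    Write x = 38 + 39·t and substitute into x ≡ 17 (mod 19): 39·t ≡ 17 − 38 = -21 (mod 19).
    Reduce coefficients mod 19: 1·t ≡ 17 (mod 19).
    So t ≡ 17 (mod 19).
    Then x = 38 + 39·17 = 701, valid modulo lcm(39, 19) = 741: x ≡ 701 (mod 741).
  Combine with x ≡ 6 (mod 8); new modulus lcm = 5928.
    Write x = 701 + 741·t and substitute into x ≡ 6 (mod 8): 741·t ≡ 6 − 701 = -695 (mod 8).
    Reduce coefficients mod 8: 5·t ≡ 1 (mod 8).
    The inverse of 5 mod 8 is 5 (since 5·5 = 25 = 3·8 + 1), so t ≡ 5·1 = 5 ≡ 5 (mod 8).
    Then x = 701 + 741·5 = 4406, valid modulo lcm(741, 8) = 5928: x ≡ 4406 (mod 5928).
Verify against each original: 4406 mod 3 = 2, 4406 mod 13 = 12, 4406 mod 19 = 17, 4406 mod 8 = 6.

x ≡ 4406 (mod 5928).


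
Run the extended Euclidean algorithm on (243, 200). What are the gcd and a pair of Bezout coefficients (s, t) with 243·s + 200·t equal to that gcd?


Euclidean algorithm on (243, 200) — divide until remainder is 0:
  243 = 1 · 200 + 43
  200 = 4 · 43 + 28
  43 = 1 · 28 + 15
  28 = 1 · 15 + 13
  15 = 1 · 13 + 2
  13 = 6 · 2 + 1
  2 = 2 · 1 + 0
gcd(243, 200) = 1.
Track Bezout coefficients alongside the remainders: start with r₀ = 243 = a·1 + b·0 (s = 1, t = 0) and r₁ = 200 = a·0 + b·1 (s = 0, t = 1); each new remainder r_{k+1} = r_{k-1} − q_k·r_k inherits s_{k+1} = s_{k-1} − q_k·s_k, t_{k+1} = t_{k-1} − q_k·t_k, so r_k = a·s_k + b·t_k at every step:
  q = 1: r = 43, s = 1 − 1·0 = 1, t = 0 − 1·1 = -1  (check: 243·1 + 200·(-1) = 43)
  q = 4: r = 28, s = 0 − 4·1 = -4, t = 1 − 4·(-1) = 5  (check: 243·(-4) + 200·5 = 28)
  q = 1: r = 15, s = 1 − 1·(-4) = 5, t = -1 − 1·5 = -6  (check: 243·5 + 200·(-6) = 15)
  q = 1: r = 13, s = -4 − 1·5 = -9, t = 5 − 1·(-6) = 11  (check: 243·(-9) + 200·11 = 13)
  q = 1: r = 2, s = 5 − 1·(-9) = 14, t = -6 − 1·11 = -17  (check: 243·14 + 200·(-17) = 2)
  q = 6: r = 1, s = -9 − 6·14 = -93, t = 11 − 6·(-17) = 113  (check: 243·(-93) + 200·113 = 1)
The row with r = 1 (the gcd) gives the Bezout coefficients s = -93, t = 113.
Result: 243 · (-93) + 200 · (113) = 1.

gcd(243, 200) = 1; s = -93, t = 113 (check: 243·(-93) + 200·113 = 1).


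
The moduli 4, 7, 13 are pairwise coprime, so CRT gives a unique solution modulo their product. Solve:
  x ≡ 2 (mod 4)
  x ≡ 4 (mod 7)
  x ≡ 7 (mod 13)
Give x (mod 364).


Moduli 4, 7, 13 are pairwise coprime; by CRT there is a unique solution modulo M = 4 · 7 · 13 = 364.
Solve pairwise, accumulating the modulus:
  Start with x ≡ 2 (mod 4).
  Combine with x ≡ 4 (mod 7): since gcd(4, 7) = 1, we get a unique residue mod 28.
    Write x = 2 + 4·t and substitute into x ≡ 4 (mod 7): 4·t ≡ 4 − 2 = 2 (mod 7).
    The inverse of 4 mod 7 is 2 (since 4·2 = 8 = 1·7 + 1), so t ≡ 2·2 = 4 ≡ 4 (mod 7).
    Then x = 2 + 4·4 = 18, valid modulo lcm(4, 7) = 28: x ≡ 18 (mod 28).
  Combine with x ≡ 7 (mod 13): since gcd(28, 13) = 1, we get a unique residue mod 364.
    Write x = 18 + 28·t and substitute into x ≡ 7 (mod 13): 28·t ≡ 7 − 18 = -11 (mod 13).
    Reduce coefficients mod 13: 2·t ≡ 2 (mod 13).
    The inverse of 2 mod 13 is 7 (since 2·7 = 14 = 1·13 + 1), so t ≡ 7·2 = 14 ≡ 1 (mod 13).
    Then x = 18 + 28·1 = 46, valid modulo lcm(28, 13) = 364: x ≡ 46 (mod 364).
Verify: 46 mod 4 = 2 ✓, 46 mod 7 = 4 ✓, 46 mod 13 = 7 ✓.

x ≡ 46 (mod 364).


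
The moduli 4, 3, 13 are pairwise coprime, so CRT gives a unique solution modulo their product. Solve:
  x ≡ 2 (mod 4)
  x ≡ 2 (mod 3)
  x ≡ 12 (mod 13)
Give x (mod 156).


Moduli 4, 3, 13 are pairwise coprime; by CRT there is a unique solution modulo M = 4 · 3 · 13 = 156.
Solve pairwise, accumulating the modulus:
  Start with x ≡ 2 (mod 4).
  Combine with x ≡ 2 (mod 3): since gcd(4, 3) = 1, we get a unique residue mod 12.
    Write x = 2 + 4·t and substitute into x ≡ 2 (mod 3): 4·t ≡ 2 − 2 = 0 (mod 3).
    Reduce coefficients mod 3: 1·t ≡ 0 (mod 3).
    So t ≡ 0 (mod 3).
    Then x = 2 + 4·0 = 2, valid modulo lcm(4, 3) = 12: x ≡ 2 (mod 12).
  Combine with x ≡ 12 (mod 13): since gcd(12, 13) = 1, we get a unique residue mod 156.
    Write x = 2 + 12·t and substitute into x ≡ 12 (mod 13): 12·t ≡ 12 − 2 = 10 (mod 13).
    The inverse of 12 mod 13 is 12 (since 12·12 = 144 = 11·13 + 1), so t ≡ 12·10 = 120 ≡ 3 (mod 13).
    Then x = 2 + 12·3 = 38, valid modulo lcm(12, 13) = 156: x ≡ 38 (mod 156).
Verify: 38 mod 4 = 2 ✓, 38 mod 3 = 2 ✓, 38 mod 13 = 12 ✓.

x ≡ 38 (mod 156).


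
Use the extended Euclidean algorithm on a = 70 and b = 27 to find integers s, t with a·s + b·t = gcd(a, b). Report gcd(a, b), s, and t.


Euclidean algorithm on (70, 27) — divide until remainder is 0:
  70 = 2 · 27 + 16
  27 = 1 · 16 + 11
  16 = 1 · 11 + 5
  11 = 2 · 5 + 1
  5 = 5 · 1 + 0
gcd(70, 27) = 1.
Track Bezout coefficients alongside the remainders: start with r₀ = 70 = a·1 + b·0 (s = 1, t = 0) and r₁ = 27 = a·0 + b·1 (s = 0, t = 1); each new remainder r_{k+1} = r_{k-1} − q_k·r_k inherits s_{k+1} = s_{k-1} − q_k·s_k, t_{k+1} = t_{k-1} − q_k·t_k, so r_k = a·s_k + b·t_k at every step:
  q = 2: r = 16, s = 1 − 2·0 = 1, t = 0 − 2·1 = -2  (check: 70·1 + 27·(-2) = 16)
  q = 1: r = 11, s = 0 − 1·1 = -1, t = 1 − 1·(-2) = 3  (check: 70·(-1) + 27·3 = 11)
  q = 1: r = 5, s = 1 − 1·(-1) = 2, t = -2 − 1·3 = -5  (check: 70·2 + 27·(-5) = 5)
  q = 2: r = 1, s = -1 − 2·2 = -5, t = 3 − 2·(-5) = 13  (check: 70·(-5) + 27·13 = 1)
The row with r = 1 (the gcd) gives the Bezout coefficients s = -5, t = 13.
Result: 70 · (-5) + 27 · (13) = 1.

gcd(70, 27) = 1; s = -5, t = 13 (check: 70·(-5) + 27·13 = 1).


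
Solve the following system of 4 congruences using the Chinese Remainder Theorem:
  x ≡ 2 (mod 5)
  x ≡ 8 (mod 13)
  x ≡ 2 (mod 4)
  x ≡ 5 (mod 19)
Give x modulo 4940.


Product of moduli M = 5 · 13 · 4 · 19 = 4940.
Merge one congruence at a time:
  Start: x ≡ 2 (mod 5).
  Combine with x ≡ 8 (mod 13); new modulus lcm = 65.
    Write x = 2 + 5·t and substitute into x ≡ 8 (mod 13): 5·t ≡ 8 − 2 = 6 (mod 13).
    The inverse of 5 mod 13 is 8 (since 5·8 = 40 = 3·13 + 1), so t ≡ 8·6 = 48 ≡ 9 (mod 13).
    Then x = 2 + 5·9 = 47, valid modulo lcm(5, 13) = 65: x ≡ 47 (mod 65).
  Combine with x ≡ 2 (mod 4); new modulus lcm = 260.
    Write x = 47 + 65·t and substitute into x ≡ 2 (mod 4): 65·t ≡ 2 − 47 = -45 (mod 4).
    Reduce coefficients mod 4: 1·t ≡ 3 (mod 4).
    So t ≡ 3 (mod 4).
    Then x = 47 + 65·3 = 242, valid modulo lcm(65, 4) = 260: x ≡ 242 (mod 260).
  Combine with x ≡ 5 (mod 19); new modulus lcm = 4940.
    Write x = 242 + 260·t and substitute into x ≡ 5 (mod 19): 260·t ≡ 5 − 242 = -237 (mod 19).
    Reduce coefficients mod 19: 13·t ≡ 10 (mod 19).
    The inverse of 13 mod 19 is 3 (since 13·3 = 39 = 2·19 + 1), so t ≡ 3·10 = 30 ≡ 11 (mod 19).
    Then x = 242 + 260·11 = 3102, valid modulo lcm(260, 19) = 4940: x ≡ 3102 (mod 4940).
Verify against each original: 3102 mod 5 = 2, 3102 mod 13 = 8, 3102 mod 4 = 2, 3102 mod 19 = 5.

x ≡ 3102 (mod 4940).


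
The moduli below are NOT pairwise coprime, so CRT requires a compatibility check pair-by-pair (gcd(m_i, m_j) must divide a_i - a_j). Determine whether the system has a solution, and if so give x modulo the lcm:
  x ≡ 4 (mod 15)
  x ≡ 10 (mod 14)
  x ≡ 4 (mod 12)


Moduli 15, 14, 12 are not pairwise coprime, so CRT works modulo lcm(m_i) when all pairwise compatibility conditions hold.
Pairwise compatibility: gcd(m_i, m_j) must divide a_i - a_j for every pair.
Merge one congruence at a time:
  Start: x ≡ 4 (mod 15).
  Combine with x ≡ 10 (mod 14): gcd(15, 14) = 1; 10 - 4 = 6, which IS divisible by 1, so compatible.
    Write x = 4 + 15·t and substitute into x ≡ 10 (mod 14): 15·t ≡ 10 − 4 = 6 (mod 14).
    Reduce coefficients mod 14: 1·t ≡ 6 (mod 14).
    So t ≡ 6 (mod 14).
    Then x = 4 + 15·6 = 94, valid modulo lcm(15, 14) = 210: x ≡ 94 (mod 210).
  Combine with x ≡ 4 (mod 12): gcd(210, 12) = 6; 4 - 94 = -90, which IS divisible by 6, so compatible.
    Write x = 94 + 210·t and substitute into x ≡ 4 (mod 12): 210·t ≡ 4 − 94 = -90 (mod 12).
    Divide the congruence (and modulus) by g = 6: 35·t ≡ -15 (mod 2).
    Reduce coefficients mod 2: 1·t ≡ 1 (mod 2).
    So t ≡ 1 (mod 2).
    Then x = 94 + 210·1 = 304, valid modulo lcm(210, 12) = 420: x ≡ 304 (mod 420).
Verify: 304 mod 15 = 4, 304 mod 14 = 10, 304 mod 12 = 4.

x ≡ 304 (mod 420).


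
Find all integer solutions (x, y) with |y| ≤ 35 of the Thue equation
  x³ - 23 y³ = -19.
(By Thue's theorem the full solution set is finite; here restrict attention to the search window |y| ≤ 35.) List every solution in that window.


The equation is x³ - 23y³ = -19. For fixed y, x³ = 23·y³ − 19, so a solution requires the RHS to be a perfect cube.
Strategy: iterate y from -35 to 35, compute RHS = 23·y³ − 19, and check whether it is a (positive or negative) perfect cube.
Check small values of y:
  y = 0: RHS = -19 is not a perfect cube.
  y = 1: RHS = 4 is not a perfect cube.
  y = -1: RHS = -42 is not a perfect cube.
  y = 2: RHS = 165 is not a perfect cube.
  y = -2: RHS = -203 is not a perfect cube.
  y = 3: RHS = 602 is not a perfect cube.
  y = -3: RHS = -640 is not a perfect cube.
Continuing the search up to |y| = 35 finds no solutions either.
No (x, y) in the scanned range satisfies the equation.

No integer solutions with |y| ≤ 35.


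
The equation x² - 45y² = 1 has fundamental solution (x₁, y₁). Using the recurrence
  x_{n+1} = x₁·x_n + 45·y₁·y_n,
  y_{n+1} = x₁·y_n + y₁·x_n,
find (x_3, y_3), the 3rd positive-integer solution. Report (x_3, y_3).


Step 1: Find the fundamental solution (x₁, y₁) of x² - 45y² = 1.
  Expand √45 as a continued fraction. a₀ = ⌊√45⌋ = 6; iterate m_{k+1} = d_k·a_k − m_k, d_{k+1} = (45 − m_{k+1}²)/d_k, a_{k+1} = ⌊(a₀ + m_{k+1})/d_{k+1}⌋ (starting m₀ = 0, d₀ = 1), with convergents p_k = a_k·p_{k-1} + p_{k-2}, q_k = a_k·q_{k-1} + q_{k-2} (p₋₁ = 1, q₋₁ = 0):
  k = 0: a₀ = 6; p₀/q₀ = 6/1; p₀² − 45·q₀² = 36 − 45 = -9.
  k = 1: m = 6, d = 9, a = ⌊(6 + 6)/9⌋ = 1; p/q = (1·6 + 1)/(1·1 + 0) = 7/1; p² − 45·q² = 49 − 45 = 4.
  k = 2: m = 3, d = 4, a = ⌊(6 + 3)/4⌋ = 2; p/q = (2·7 + 6)/(2·1 + 1) = 20/3; p² − 45·q² = 400 − 405 = -5.
  k = 3: m = 5, d = 5, a = ⌊(6 + 5)/5⌋ = 2; p/q = (2·20 + 7)/(2·3 + 1) = 47/7; p² − 45·q² = 2209 − 2205 = 4.
  k = 4: m = 5, d = 4, a = ⌊(6 + 5)/4⌋ = 2; p/q = (2·47 + 20)/(2·7 + 3) = 114/17; p² − 45·q² = 12996 − 13005 = -9.
  k = 5: m = 3, d = 9, a = ⌊(6 + 3)/9⌋ = 1; p/q = (1·114 + 47)/(1·17 + 7) = 161/24; p² − 45·q² = 25921 − 25920 = 1.
  The first convergent with p² − 45·q² = 1 gives the fundamental solution (x₁, y₁) = (161, 24).
Step 2: Apply the recurrence (x_{n+1}, y_{n+1}) = (x₁x_n + 45y₁y_n, x₁y_n + y₁x_n) repeatedly.
  From (x_1, y_1) = (161, 24): x_2 = 161·161 + 45·24·24 = 51841; y_2 = 161·24 + 24·161 = 7728.
  From (x_2, y_2) = (51841, 7728): x_3 = 161·51841 + 45·24·7728 = 16692641; y_3 = 161·7728 + 24·51841 = 2488392.
Step 3: Verify x_3² - 45·y_3² = 278644263554881 - 278644263554880 = 1 (should be 1). ✓

(x_1, y_1) = (161, 24); (x_3, y_3) = (16692641, 2488392).


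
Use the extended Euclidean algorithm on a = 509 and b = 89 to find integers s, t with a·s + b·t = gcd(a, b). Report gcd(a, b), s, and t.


Euclidean algorithm on (509, 89) — divide until remainder is 0:
  509 = 5 · 89 + 64
  89 = 1 · 64 + 25
  64 = 2 · 25 + 14
  25 = 1 · 14 + 11
  14 = 1 · 11 + 3
  11 = 3 · 3 + 2
  3 = 1 · 2 + 1
  2 = 2 · 1 + 0
gcd(509, 89) = 1.
Track Bezout coefficients alongside the remainders: start with r₀ = 509 = a·1 + b·0 (s = 1, t = 0) and r₁ = 89 = a·0 + b·1 (s = 0, t = 1); each new remainder r_{k+1} = r_{k-1} − q_k·r_k inherits s_{k+1} = s_{k-1} − q_k·s_k, t_{k+1} = t_{k-1} − q_k·t_k, so r_k = a·s_k + b·t_k at every step:
  q = 5: r = 64, s = 1 − 5·0 = 1, t = 0 − 5·1 = -5  (check: 509·1 + 89·(-5) = 64)
  q = 1: r = 25, s = 0 − 1·1 = -1, t = 1 − 1·(-5) = 6  (check: 509·(-1) + 89·6 = 25)
  q = 2: r = 14, s = 1 − 2·(-1) = 3, t = -5 − 2·6 = -17  (check: 509·3 + 89·(-17) = 14)
  q = 1: r = 11, s = -1 − 1·3 = -4, t = 6 − 1·(-17) = 23  (check: 509·(-4) + 89·23 = 11)
  q = 1: r = 3, s = 3 − 1·(-4) = 7, t = -17 − 1·23 = -40  (check: 509·7 + 89·(-40) = 3)
  q = 3: r = 2, s = -4 − 3·7 = -25, t = 23 − 3·(-40) = 143  (check: 509·(-25) + 89·143 = 2)
  q = 1: r = 1, s = 7 − 1·(-25) = 32, t = -40 − 1·143 = -183  (check: 509·32 + 89·(-183) = 1)
The row with r = 1 (the gcd) gives the Bezout coefficients s = 32, t = -183.
Result: 509 · (32) + 89 · (-183) = 1.

gcd(509, 89) = 1; s = 32, t = -183 (check: 509·32 + 89·(-183) = 1).


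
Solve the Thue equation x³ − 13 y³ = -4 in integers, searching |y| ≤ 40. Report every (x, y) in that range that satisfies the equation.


The equation is x³ - 13y³ = -4. For fixed y, x³ = 13·y³ − 4, so a solution requires the RHS to be a perfect cube.
Strategy: iterate y from -40 to 40, compute RHS = 13·y³ − 4, and check whether it is a (positive or negative) perfect cube.
Check small values of y:
  y = 0: RHS = -4 is not a perfect cube.
  y = 1: RHS = 9 is not a perfect cube.
  y = -1: RHS = -17 is not a perfect cube.
  y = 2: RHS = 100 is not a perfect cube.
  y = -2: RHS = -108 is not a perfect cube.
  y = 3: RHS = 347 is not a perfect cube.
  y = -3: RHS = -355 is not a perfect cube.
Continuing the search up to |y| = 40 finds no solutions either.
No (x, y) in the scanned range satisfies the equation.

No integer solutions with |y| ≤ 40.


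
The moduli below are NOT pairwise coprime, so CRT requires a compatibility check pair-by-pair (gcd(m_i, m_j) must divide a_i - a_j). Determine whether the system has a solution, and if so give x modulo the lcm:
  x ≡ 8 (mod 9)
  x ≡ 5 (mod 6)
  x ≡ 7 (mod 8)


Moduli 9, 6, 8 are not pairwise coprime, so CRT works modulo lcm(m_i) when all pairwise compatibility conditions hold.
Pairwise compatibility: gcd(m_i, m_j) must divide a_i - a_j for every pair.
Merge one congruence at a time:
  Start: x ≡ 8 (mod 9).
  Combine with x ≡ 5 (mod 6): gcd(9, 6) = 3; 5 - 8 = -3, which IS divisible by 3, so compatible.
    Write x = 8 + 9·t and substitute into x ≡ 5 (mod 6): 9·t ≡ 5 − 8 = -3 (mod 6).
    Divide the congruence (and modulus) by g = 3: 3·t ≡ -1 (mod 2).
    Reduce coefficients mod 2: 1·t ≡ 1 (mod 2).
    So t ≡ 1 (mod 2).
    Then x = 8 + 9·1 = 17, valid modulo lcm(9, 6) = 18: x ≡ 17 (mod 18).
  Combine with x ≡ 7 (mod 8): gcd(18, 8) = 2; 7 - 17 = -10, which IS divisible by 2, so compatible.
    Write x = 17 + 18·t and substitute into x ≡ 7 (mod 8): 18·t ≡ 7 − 17 = -10 (mod 8).
    Divide the congruence (and modulus) by g = 2: 9·t ≡ -5 (mod 4).
    Reduce coefficients mod 4: 1·t ≡ 3 (mod 4).
    So t ≡ 3 (mod 4).
    Then x = 17 + 18·3 = 71, valid modulo lcm(18, 8) = 72: x ≡ 71 (mod 72).
Verify: 71 mod 9 = 8, 71 mod 6 = 5, 71 mod 8 = 7.

x ≡ 71 (mod 72).


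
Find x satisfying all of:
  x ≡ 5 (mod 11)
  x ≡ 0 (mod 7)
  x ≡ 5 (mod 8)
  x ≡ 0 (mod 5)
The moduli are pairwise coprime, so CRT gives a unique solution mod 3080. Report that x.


Product of moduli M = 11 · 7 · 8 · 5 = 3080.
Merge one congruence at a time:
  Start: x ≡ 5 (mod 11).
  Combine with x ≡ 0 (mod 7); new modulus lcm = 77.
    Write x = 5 + 11·t and substitute into x ≡ 0 (mod 7): 11·t ≡ 0 − 5 = -5 (mod 7).
    Reduce coefficients mod 7: 4·t ≡ 2 (mod 7).
    The inverse of 4 mod 7 is 2 (since 4·2 = 8 = 1·7 + 1), so t ≡ 2·2 = 4 ≡ 4 (mod 7).
    Then x = 5 + 11·4 = 49, valid modulo lcm(11, 7) = 77: x ≡ 49 (mod 77).
  Combine with x ≡ 5 (mod 8); new modulus lcm = 616.
    Write x = 49 + 77·t and substitute into x ≡ 5 (mod 8): 77·t ≡ 5 − 49 = -44 (mod 8).
    Reduce coefficients mod 8: 5·t ≡ 4 (mod 8).
    The inverse of 5 mod 8 is 5 (since 5·5 = 25 = 3·8 + 1), so t ≡ 5·4 = 20 ≡ 4 (mod 8).
    Then x = 49 + 77·4 = 357, valid modulo lcm(77, 8) = 616: x ≡ 357 (mod 616).
  Combine with x ≡ 0 (mod 5); new modulus lcm = 3080.
    Write x = 357 + 616·t and substitute into x ≡ 0 (mod 5): 616·t ≡ 0 − 357 = -357 (mod 5).
    Reduce coefficients mod 5: 1·t ≡ 3 (mod 5).
    So t ≡ 3 (mod 5).
    Then x = 357 + 616·3 = 2205, valid modulo lcm(616, 5) = 3080: x ≡ 2205 (mod 3080).
Verify against each original: 2205 mod 11 = 5, 2205 mod 7 = 0, 2205 mod 8 = 5, 2205 mod 5 = 0.

x ≡ 2205 (mod 3080).


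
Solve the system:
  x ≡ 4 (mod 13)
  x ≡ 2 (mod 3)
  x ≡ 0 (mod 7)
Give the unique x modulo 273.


Moduli 13, 3, 7 are pairwise coprime; by CRT there is a unique solution modulo M = 13 · 3 · 7 = 273.
Solve pairwise, accumulating the modulus:
  Start with x ≡ 4 (mod 13).
  Combine with x ≡ 2 (mod 3): since gcd(13, 3) = 1, we get a unique residue mod 39.
    Write x = 4 + 13·t and substitute into x ≡ 2 (mod 3): 13·t ≡ 2 − 4 = -2 (mod 3).
    Reduce coefficients mod 3: 1·t ≡ 1 (mod 3).
    So t ≡ 1 (mod 3).
    Then x = 4 + 13·1 = 17, valid modulo lcm(13, 3) = 39: x ≡ 17 (mod 39).
  Combine with x ≡ 0 (mod 7): since gcd(39, 7) = 1, we get a unique residue mod 273.
    Write x = 17 + 39·t and substitute into x ≡ 0 (mod 7): 39·t ≡ 0 − 17 = -17 (mod 7).
    Reduce coefficients mod 7: 4·t ≡ 4 (mod 7).
    The inverse of 4 mod 7 is 2 (since 4·2 = 8 = 1·7 + 1), so t ≡ 2·4 = 8 ≡ 1 (mod 7).
    Then x = 17 + 39·1 = 56, valid modulo lcm(39, 7) = 273: x ≡ 56 (mod 273).
Verify: 56 mod 13 = 4 ✓, 56 mod 3 = 2 ✓, 56 mod 7 = 0 ✓.

x ≡ 56 (mod 273).


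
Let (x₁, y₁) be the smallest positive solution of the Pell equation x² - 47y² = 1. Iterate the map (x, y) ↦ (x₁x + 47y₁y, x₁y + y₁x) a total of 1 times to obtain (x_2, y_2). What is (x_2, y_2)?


Step 1: Find the fundamental solution (x₁, y₁) of x² - 47y² = 1.
  Expand √47 as a continued fraction. a₀ = ⌊√47⌋ = 6; iterate m_{k+1} = d_k·a_k − m_k, d_{k+1} = (47 − m_{k+1}²)/d_k, a_{k+1} = ⌊(a₀ + m_{k+1})/d_{k+1}⌋ (starting m₀ = 0, d₀ = 1), with convergents p_k = a_k·p_{k-1} + p_{k-2}, q_k = a_k·q_{k-1} + q_{k-2} (p₋₁ = 1, q₋₁ = 0):
  k = 0: a₀ = 6; p₀/q₀ = 6/1; p₀² − 47·q₀² = 36 − 47 = -11.
  k = 1: m = 6, d = 11, a = ⌊(6 + 6)/11⌋ = 1; p/q = (1·6 + 1)/(1·1 + 0) = 7/1; p² − 47·q² = 49 − 47 = 2.
  k = 2: m = 5, d = 2, a = ⌊(6 + 5)/2⌋ = 5; p/q = (5·7 + 6)/(5·1 + 1) = 41/6; p² − 47·q² = 1681 − 1692 = -11.
  k = 3: m = 5, d = 11, a = ⌊(6 + 5)/11⌋ = 1; p/q = (1·41 + 7)/(1·6 + 1) = 48/7; p² − 47·q² = 2304 − 2303 = 1.
  The first convergent with p² − 47·q² = 1 gives the fundamental solution (x₁, y₁) = (48, 7).
Step 2: Apply the recurrence (x_{n+1}, y_{n+1}) = (x₁x_n + 47y₁y_n, x₁y_n + y₁x_n) repeatedly.
  From (x_1, y_1) = (48, 7): x_2 = 48·48 + 47·7·7 = 4607; y_2 = 48·7 + 7·48 = 672.
Step 3: Verify x_2² - 47·y_2² = 21224449 - 21224448 = 1 (should be 1). ✓

(x_1, y_1) = (48, 7); (x_2, y_2) = (4607, 672).
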